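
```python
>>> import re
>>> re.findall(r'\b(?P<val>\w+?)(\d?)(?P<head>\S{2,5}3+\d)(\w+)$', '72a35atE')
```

The pattern matches a word boundary (`\b`, zero-width); then one or more of a word character (lazy) (captured as 'val'); then optionally a digit (captured); then 2 to 5 of a non-whitespace character, then one or more of the literal '3', then a digit (captured as 'head'); then one or more of a word character (captured); then anchored at the end.
Walking the string: at [0:8] match '72a35atE', groups = ('7', '', '2a35', 'atE').
With 4 capturing groups, `findall` returns a 4-tuple per match.

[('7', '', '2a35', 'atE')]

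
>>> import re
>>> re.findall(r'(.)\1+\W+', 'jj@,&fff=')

['j', 'f']

A backreference is literal: `\1` must see the identical characters the first group matched.
Scanning left to right: at [0:5] match 'jj@,&', group 1 = 'j'; at [5:9] match 'fff=', group 1 = 'f'.
One capturing group, so `findall` returns just the captured substring from each match — 2 in all.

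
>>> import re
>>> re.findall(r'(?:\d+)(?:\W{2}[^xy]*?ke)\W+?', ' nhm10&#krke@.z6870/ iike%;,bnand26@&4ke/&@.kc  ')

['10&#krke@', '6870/ iike%', '26@&4ke/']

Pattern: one or more of a digit (non-capturing group); then exactly 2 of a non-word character, then zero or more of any character except [xy] (lazy), then the literal 'ke' (non-capturing group); then one or more of a non-word character (lazy).
Lazy quantifiers expand one character at a time until the remainder of the pattern can match.
Scanning left to right: at [4:13] → '10&#krke@'; at [15:26] → '6870/ iike%'; at [33:41] → '26@&4ke/'.
With no groups in the pattern, `findall` gives back each whole match — 3 here.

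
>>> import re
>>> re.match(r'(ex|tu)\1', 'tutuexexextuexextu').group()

'tutu'

After group 1 captures some text, `\1` only succeeds where that same text appears again.
`match` is anchored at position 0; if the pattern doesn't fit there, it returns None.
The match spans [0:4] → 'tutu'.
Captured: group 1 = 'tu'.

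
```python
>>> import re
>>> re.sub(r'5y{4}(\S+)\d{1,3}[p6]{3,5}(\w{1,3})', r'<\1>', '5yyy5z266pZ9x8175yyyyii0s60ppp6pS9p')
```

'5yyy5z266pZ9x817<ii0s6>'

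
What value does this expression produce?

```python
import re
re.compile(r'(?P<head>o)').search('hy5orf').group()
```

Pattern: a literal 'o' (captured as 'head').
The match spans [3:4] → 'o'.

'o'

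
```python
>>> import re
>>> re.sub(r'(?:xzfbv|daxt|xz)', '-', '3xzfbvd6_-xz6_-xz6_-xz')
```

'3-d6_--6_--6_--'

Branches in `(...|...)` are attempted left-to-right; the first branch that allows the whole pattern to succeed is taken.
Matches: at [1:6] → 'xzfbv'; at [10:12] → 'xz'; at [15:17] → 'xz'; at [20:22] → 'xz'.
`sub` substitutes '-' at each match site.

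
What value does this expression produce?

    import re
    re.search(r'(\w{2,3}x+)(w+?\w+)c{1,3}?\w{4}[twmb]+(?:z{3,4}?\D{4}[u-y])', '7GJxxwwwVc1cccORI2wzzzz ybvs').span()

(0, 27)

The match spans [0:27] → '7GJxxwwwVc1cccORI2wzzzz ybv'.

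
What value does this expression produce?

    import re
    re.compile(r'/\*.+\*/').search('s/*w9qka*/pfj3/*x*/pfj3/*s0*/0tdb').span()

Unlike `match`, `search` isn't anchored — it looks for the pattern anywhere in the string.
The match spans [1:29] → '/*w9qka*/pfj3/*x*/pfj3/*s0*/'.

(1, 29)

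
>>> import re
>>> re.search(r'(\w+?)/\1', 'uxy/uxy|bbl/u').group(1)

'uxy'

The match spans [0:7] → 'uxy/uxy'.
Captured: group 1 = 'uxy'.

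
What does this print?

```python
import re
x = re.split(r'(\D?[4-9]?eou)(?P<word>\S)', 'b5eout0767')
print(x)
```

The pattern matches optionally a non-digit, then optionally a character in [4-9], then the literal 'eou' (captured); then a non-whitespace character (captured as 'word').
Matches to split on: at [0:6] → 'b5eout'.
Because the pattern has a capturing group, `split` also inserts each captured text between the pieces.

['', 'b5eou', 't', '0767']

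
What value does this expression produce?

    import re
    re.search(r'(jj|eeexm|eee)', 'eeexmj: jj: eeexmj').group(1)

Alternation tries branches left to right and keeps the first one that lets the overall match succeed at that position.
`search` walks the string left to right and returns the first match it finds.
The match spans [0:5] → 'eeexm'.
Captured: group 1 = 'eeexm'.

'eeexm'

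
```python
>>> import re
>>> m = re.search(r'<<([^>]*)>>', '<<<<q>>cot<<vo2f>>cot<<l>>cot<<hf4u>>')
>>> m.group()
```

'<<<<q>>'

`re.search` tries every starting position until one works.
The match spans [0:7] → '<<<<q>>'.
Captured: group 1 = '<<q'.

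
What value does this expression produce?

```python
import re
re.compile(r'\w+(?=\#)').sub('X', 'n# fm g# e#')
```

The `(?=…)`/`(?<=…)` assertion just peeks at neighbouring text; it doesn't advance the match position.
Each match is replaced by 'X'.

'X# fm X# X#'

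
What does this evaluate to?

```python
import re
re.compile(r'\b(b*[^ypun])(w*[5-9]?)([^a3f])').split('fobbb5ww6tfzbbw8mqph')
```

['', 'f', '', 'o', 'bbb5ww6tfzbbw8mqph']

This matches a word boundary (`\b`, zero-width); then zero or more of the literal 'b', then any character except [ypun] (captured); then zero or more of a literal 'w', then optionally a character in [5-9] (captured); then any character except [a3f] (captured).
Matches to split on: at [0:2] → 'fo'.
With a capturing group present, the delimiter's captured portion is kept in the result list.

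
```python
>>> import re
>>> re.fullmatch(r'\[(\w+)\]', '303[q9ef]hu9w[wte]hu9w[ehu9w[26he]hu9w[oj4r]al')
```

For `fullmatch`, every character of the input must be accounted for by the pattern.
Here there's no way to consume every character, so the call returns None.

None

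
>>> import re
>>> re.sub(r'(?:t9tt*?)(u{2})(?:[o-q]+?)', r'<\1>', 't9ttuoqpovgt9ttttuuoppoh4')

't9ttuoqpovg<uu>ppoh4'

The pattern matches the literal 't9t', then zero or more of a literal 't' (lazy) (non-capturing group); then exactly 2 of a literal 'u' (captured); then one or more of a character in [o-q] (lazy) (non-capturing group).
With the lazy modifier that quantifier settles for the fewest repetitions that let the rest of the pattern succeed (the atoms after it are unaffected and can still be greedy).
Matches: at [11:20] → 't9ttttuuo'.
Each match is replaced using the text its own group 1 captured.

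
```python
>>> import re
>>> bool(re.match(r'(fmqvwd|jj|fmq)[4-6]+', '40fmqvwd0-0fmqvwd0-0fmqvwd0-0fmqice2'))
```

False

`match` is anchored at position 0; if the pattern doesn't fit there, it returns None.
Here the pattern fails at index 0, so the call returns None, and `bool(None)` is False.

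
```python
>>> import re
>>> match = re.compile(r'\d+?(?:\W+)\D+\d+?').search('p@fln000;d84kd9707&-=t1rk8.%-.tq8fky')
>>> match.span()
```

(5, 11)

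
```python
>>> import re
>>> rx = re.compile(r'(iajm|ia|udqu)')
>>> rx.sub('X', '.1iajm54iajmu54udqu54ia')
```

'.1X54Xu54X54X'

The regex engine tests alternatives in the order written; an earlier branch that matches wins even if a later one would match more.
Matches: at [2:6] → 'iajm'; at [8:12] → 'iajm'; at [15:19] → 'udqu'; at [21:23] → 'ia'.
Every occurrence is swapped for 'X'.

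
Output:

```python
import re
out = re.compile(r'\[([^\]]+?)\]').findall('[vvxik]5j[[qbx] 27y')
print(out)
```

One capturing group, so `findall` returns just the captured substring from each match — 2 in all.

['vvxik', '[qbx']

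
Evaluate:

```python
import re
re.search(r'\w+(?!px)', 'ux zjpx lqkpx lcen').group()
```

The negative lookaround is zero-width — it rules out positions where the adjacent text would match, without consuming anything.
The match spans [0:2] → 'ux'.

'ux'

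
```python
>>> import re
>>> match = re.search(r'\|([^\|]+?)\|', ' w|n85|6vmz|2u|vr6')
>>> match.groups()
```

`search` walks the string left to right and returns the first match it finds.
The match spans [2:7] → '|n85|'.
Captured: group 1 = 'n85'.

('n85',)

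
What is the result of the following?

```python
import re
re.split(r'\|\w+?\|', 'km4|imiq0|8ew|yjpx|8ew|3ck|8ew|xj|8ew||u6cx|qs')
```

['km4', '8ew', '8ew', '8ew', '8ew|', 'qs']

Each match becomes a cut point; 6 segments remain.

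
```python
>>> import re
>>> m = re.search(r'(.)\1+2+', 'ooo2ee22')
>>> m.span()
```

(0, 4)

A backreference is literal: `\1` must see the identical characters the first group matched.
`re.search` tries every starting position until one works.
The match spans [0:4] → 'ooo2'.
Captured: group 1 = 'o'.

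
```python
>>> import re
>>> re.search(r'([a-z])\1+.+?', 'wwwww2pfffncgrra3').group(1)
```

`\1` is not a pattern — it's the concrete string captured by group 1, re-applied verbatim.
`search` walks the string left to right and returns the first match it finds.
The match spans [0:6] → 'wwwww2'.
Captured: group 1 = 'w'.

'w'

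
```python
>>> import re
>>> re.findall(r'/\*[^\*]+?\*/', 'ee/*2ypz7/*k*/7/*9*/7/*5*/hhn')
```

['/*k*/', '/*9*/', '/*5*/']

No capturing groups, so `findall` returns the 3 full match strings.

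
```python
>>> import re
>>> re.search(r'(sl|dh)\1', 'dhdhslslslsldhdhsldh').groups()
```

('dh',)

`\1` is not a pattern — it's the concrete string captured by group 1, re-applied verbatim.
Unlike `match`, `search` isn't anchored — it looks for the pattern anywhere in the string.
The match spans [0:4] → 'dhdh'.
Captured: group 1 = 'dh'.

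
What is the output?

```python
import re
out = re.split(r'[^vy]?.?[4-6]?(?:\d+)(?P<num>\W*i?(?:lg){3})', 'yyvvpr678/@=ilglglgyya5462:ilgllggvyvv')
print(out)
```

Pattern: optionally any character except [vy], then optionally any character, then optionally a character in [4-6]; then one or more of a digit (non-capturing group); then zero or more of a non-word character, then optionally the literal 'i', then the literal 'lg' repeated 3 times (captured as 'num').
The group in the pattern means `split` returns the separators' captures alongside the pieces.

['yyvv', '/@=ilglglg', 'yya5462:ilgllggvyvv']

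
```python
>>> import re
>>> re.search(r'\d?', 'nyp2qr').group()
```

''

The match spans [0:0] → ''.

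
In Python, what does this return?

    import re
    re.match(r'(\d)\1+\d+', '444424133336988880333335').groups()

('4',)

After group 1 captures some text, `\1` only succeeds where that same text appears again.
`re.match` won't scan ahead — the pattern has to work from the very first character.
The match spans [0:24] → '444424133336988880333335'.
Captured: group 1 = '4'.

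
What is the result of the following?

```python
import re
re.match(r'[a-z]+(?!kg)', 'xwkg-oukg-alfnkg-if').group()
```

'xwkg'

Because the assertion is negative and zero-width, positions next to the forbidden text are skipped.
With `match`, the pattern is implicitly anchored at the beginning.
The match spans [0:4] → 'xwkg'.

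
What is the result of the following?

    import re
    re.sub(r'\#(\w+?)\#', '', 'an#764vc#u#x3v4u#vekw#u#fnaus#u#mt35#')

'anuvekwfnausmt35#'

`sub` substitutes '' at each match site.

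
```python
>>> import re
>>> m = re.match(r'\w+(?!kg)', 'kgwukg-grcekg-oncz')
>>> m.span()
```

(0, 6)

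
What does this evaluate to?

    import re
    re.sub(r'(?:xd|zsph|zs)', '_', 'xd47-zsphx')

Alternation isn't longest-match — the leftmost alternative that fits at this position is chosen.
Each match is replaced by '_'.

'_47-_x'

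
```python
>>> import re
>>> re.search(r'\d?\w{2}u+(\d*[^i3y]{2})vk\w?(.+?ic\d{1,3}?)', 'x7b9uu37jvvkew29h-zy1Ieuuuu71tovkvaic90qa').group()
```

'7b9uu37jvvkew29h-zy1Ieuuuu71tovkvaic9'

Lazy quantifiers expand one character at a time until the remainder of the pattern can match.
The match spans [1:38] → '7b9uu37jvvkew29h-zy1Ieuuuu71tovkvaic9'.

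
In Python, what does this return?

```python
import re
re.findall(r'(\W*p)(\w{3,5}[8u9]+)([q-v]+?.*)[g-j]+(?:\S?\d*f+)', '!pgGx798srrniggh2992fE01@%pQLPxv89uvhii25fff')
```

This matches zero or more of a non-word character, then the literal 'p' (captured); then 3 to 5 of a word character, then one or more of one of [8u9] (captured); then one or more of a character in [q-v] (lazy), then zero or more of any character (captured); then one or more of a character in [g-j]; then optionally a non-whitespace character, then zero or more of a digit, then one or more of a literal 'f' (non-capturing group).
Walking the string: at [0:44] match '!pgGx798srrniggh2992fE01@%pQLPxv89uvhii25fff', groups = ('!p', 'gGx798', 'srrniggh2992fE01@%pQLPxv89uvhi').
Multiple groups make `findall` return tuples — one 3-tuple for the one match.

[('!p', 'gGx798', 'srrniggh2992fE01@%pQLPxv89uvhi')]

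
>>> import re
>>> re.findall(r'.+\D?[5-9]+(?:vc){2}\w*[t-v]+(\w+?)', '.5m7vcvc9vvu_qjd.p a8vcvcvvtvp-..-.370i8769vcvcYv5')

['5']

The pattern matches one or more of any character; then optionally a non-digit, then one or more of a character in [5-9]; then the literal 'vc' repeated 2 times, then zero or more of a word character, then one or more of a character in [t-v]; then one or more of a word character (lazy) (captured).
Walking the string: at [0:50] match '.5m7vcvc9vvu_qjd.p a8vcvcvvtvp-..-.370i8769vcvcYv5', group 1 = '5'.
`findall` collects group 1 from the one match (1 total).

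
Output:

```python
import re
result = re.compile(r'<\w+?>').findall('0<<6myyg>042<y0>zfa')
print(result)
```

Since nothing is captured, `findall` lists the 2 matched substrings directly.

['<6myyg>', '<y0>']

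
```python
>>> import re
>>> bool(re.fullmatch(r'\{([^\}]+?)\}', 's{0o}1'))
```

False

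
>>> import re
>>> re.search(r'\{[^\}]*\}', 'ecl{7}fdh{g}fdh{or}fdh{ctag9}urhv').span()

The match spans [3:6] → '{7}'.

(3, 6)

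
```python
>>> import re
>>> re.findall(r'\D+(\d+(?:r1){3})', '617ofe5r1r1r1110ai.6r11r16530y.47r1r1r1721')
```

The pattern matches one or more of a non-digit; then one or more of a digit, then the literal 'r1' repeated 3 times (captured).
Matches: at [3:13] match 'ofe5r1r1r1', group 1 = '5r1r1r1'; at [29:39] match 'y.47r1r1r1', group 1 = '47r1r1r1'.
`findall` collects group 1 from each match (2 total).

['5r1r1r1', '47r1r1r1']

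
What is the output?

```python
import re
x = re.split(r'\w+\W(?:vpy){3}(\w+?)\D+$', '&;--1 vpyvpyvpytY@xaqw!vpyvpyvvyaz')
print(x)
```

['&;--', 't', '']

With a capturing group present, the delimiter's captured portion is kept in the result list.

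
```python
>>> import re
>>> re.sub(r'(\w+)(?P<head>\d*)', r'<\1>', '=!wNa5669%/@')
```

Each match is replaced using the text its own group 1 captured.

'=!<wNa5669>%/@'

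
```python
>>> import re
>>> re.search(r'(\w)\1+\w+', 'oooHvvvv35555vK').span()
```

A backreference is literal: `\1` must see the identical characters the first group matched.
The match spans [0:15] → 'oooHvvvv35555vK'.

(0, 15)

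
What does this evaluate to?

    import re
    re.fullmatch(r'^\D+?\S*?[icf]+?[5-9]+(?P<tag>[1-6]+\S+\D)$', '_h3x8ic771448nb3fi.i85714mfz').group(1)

The match spans [0:28] → '_h3x8ic771448nb3fi.i85714mfz'.
Captured: group 1 = '1448nb3fi.i85714mfz'.

'1448nb3fi.i85714mfz'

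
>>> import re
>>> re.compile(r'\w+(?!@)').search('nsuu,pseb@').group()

'nsuu'

The negative lookaround is zero-width — it rules out positions where the adjacent text would match, without consuming anything.
`re.search` scans for the first position where the pattern succeeds.
The match spans [0:4] → 'nsuu'.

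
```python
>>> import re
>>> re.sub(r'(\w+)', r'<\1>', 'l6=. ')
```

'<l6>=. '

This matches one or more of a word character (captured).
Matches: at [0:2] → 'l6'.
`\1` in the replacement pulls in group 1's text for each match.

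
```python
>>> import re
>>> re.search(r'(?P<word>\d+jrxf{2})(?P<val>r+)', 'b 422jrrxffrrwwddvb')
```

This matches one or more of a digit, then the literal 'jrx', then exactly 2 of the literal 'f' (captured as 'word'); then one or more of a literal 'r' (captured as 'val').
`re.search` scans for the first position where the pattern succeeds.
Here no position works, so the call returns None.

None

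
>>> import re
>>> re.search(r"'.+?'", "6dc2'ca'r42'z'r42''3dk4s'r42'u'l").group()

Because the quantifier is non-greedy, it stops expanding at the earliest point where the rest of the pattern can succeed.
`search` walks the string left to right and returns the first match it finds.
The match spans [4:8] → "'ca'".

"'ca'"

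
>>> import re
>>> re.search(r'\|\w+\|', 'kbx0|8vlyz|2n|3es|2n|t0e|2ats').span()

(4, 11)

The match spans [4:11] → '|8vlyz|'.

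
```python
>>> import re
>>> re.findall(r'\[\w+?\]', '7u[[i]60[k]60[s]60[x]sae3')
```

['[i]', '[k]', '[s]', '[x]']

No capturing groups, so `findall` returns the 4 full match strings.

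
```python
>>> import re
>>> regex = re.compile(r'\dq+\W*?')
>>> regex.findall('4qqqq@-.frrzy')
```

This matches a digit, then one or more of a literal 'q'; then zero or more of a non-word character (lazy).
With the lazy modifier that quantifier settles for the fewest repetitions that let the rest of the pattern succeed (the atoms after it are unaffected and can still be greedy).
Walking the string: at [0:5] → '4qqqq'.
No capturing groups, so `findall` returns the 1 full match string.

['4qqqq']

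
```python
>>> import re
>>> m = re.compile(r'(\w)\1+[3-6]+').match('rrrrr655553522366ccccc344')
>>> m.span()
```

(0, 12)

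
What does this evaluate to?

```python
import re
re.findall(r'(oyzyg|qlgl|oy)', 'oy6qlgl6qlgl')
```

['oy', 'qlgl', 'qlgl']

Walking the string: at [0:2] match 'oy', group 1 = 'oy'; at [3:7] match 'qlgl', group 1 = 'qlgl'; at [8:12] match 'qlgl', group 1 = 'qlgl'.
Because there's exactly one group, `findall` drops the full match and keeps group 1 from each hit.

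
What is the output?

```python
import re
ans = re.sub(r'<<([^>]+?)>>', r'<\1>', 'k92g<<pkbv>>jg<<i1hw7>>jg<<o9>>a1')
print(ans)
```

k92g<pkbv>jg<i1hw7>jg<o9>a1

Each match is replaced using the text its own group 1 captured.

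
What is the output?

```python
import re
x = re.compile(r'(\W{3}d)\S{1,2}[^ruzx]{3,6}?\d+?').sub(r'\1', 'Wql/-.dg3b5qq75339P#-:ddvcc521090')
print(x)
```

This matches exactly 3 of a non-word character, then the literal 'd' (captured); then 1 to 2 of a non-whitespace character; then 3 to 6 of any character except [ruzx] (lazy), then one or more of a digit (lazy).
Matches: at [3:14] → '/-.dg3b5qq7'; at [19:29] → '#-:ddvcc52'.
`\1` in the replacement pulls in group 1's text for each match.

Wql/-.d5339P#-:d1090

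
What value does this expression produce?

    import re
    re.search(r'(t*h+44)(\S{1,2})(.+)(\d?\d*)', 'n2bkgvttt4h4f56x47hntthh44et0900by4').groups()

('tthh44', 'et', '0900by4', '')

The match spans [20:35] → 'tthh44et0900by4'.
Captured: group 1 = 'tthh44', group 2 = 'et', group 3 = '0900by4', group 4 = ''.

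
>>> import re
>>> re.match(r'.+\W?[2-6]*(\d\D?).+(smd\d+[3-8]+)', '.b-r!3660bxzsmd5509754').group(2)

This matches one or more of any character, then optionally a non-word character, then zero or more of a character in [2-6]; then a digit, then optionally a non-digit (captured); then one or more of any character; then the literal 'smd', then one or more of a digit, then one or more of a character in [3-8] (captured).
`re.match` won't scan ahead — the pattern has to work from the very first character.
The match spans [0:22] → '.b-r!3660bxzsmd5509754'.
Captured: group 1 = '0b', group 2 = 'smd5509754'.

'smd5509754'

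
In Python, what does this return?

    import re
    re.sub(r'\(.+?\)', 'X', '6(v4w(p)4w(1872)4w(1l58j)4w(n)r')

'6X4wX4wX4wXr'

The `?` after the quantifier makes it lazy — it takes as little as possible before letting the rest of the pattern try.
Matches: at [1:8] → '(v4w(p)'; at [10:16] → '(1872)'; at [18:25] → '(1l58j)'; at [27:30] → '(n)'.
Each match is replaced by 'X'.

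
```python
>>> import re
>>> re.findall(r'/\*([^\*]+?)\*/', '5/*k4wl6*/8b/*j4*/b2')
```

Matches: at [1:10] match '/*k4wl6*/', group 1 = 'k4wl6'; at [12:18] match '/*j4*/', group 1 = 'j4'.
Because there's exactly one group, `findall` drops the full match and keeps group 1 from each hit.

['k4wl6', 'j4']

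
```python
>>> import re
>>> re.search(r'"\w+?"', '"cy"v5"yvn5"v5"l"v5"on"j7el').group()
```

'"cy"'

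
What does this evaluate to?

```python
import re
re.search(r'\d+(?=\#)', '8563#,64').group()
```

The `(?=…)`/`(?<=…)` assertion just peeks at neighbouring text; it doesn't advance the match position.
`re.search` tries every starting position until one works.
The match spans [0:4] → '8563'.

'8563'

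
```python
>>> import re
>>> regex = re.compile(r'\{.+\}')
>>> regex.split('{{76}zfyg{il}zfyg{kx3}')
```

The string is cut at each match, leaving 2 pieces.

['', '']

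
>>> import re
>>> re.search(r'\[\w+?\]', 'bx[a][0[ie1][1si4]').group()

'[a]'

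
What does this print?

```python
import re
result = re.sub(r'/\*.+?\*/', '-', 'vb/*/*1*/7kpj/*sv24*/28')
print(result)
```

Matches: at [2:9] → '/*/*1*/'; at [13:21] → '/*sv24*/'.
Every occurrence is swapped for '-'.

vb-7kpj-28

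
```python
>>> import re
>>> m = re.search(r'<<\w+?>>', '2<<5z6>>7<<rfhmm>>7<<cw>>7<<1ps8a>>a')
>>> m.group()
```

'<<5z6>>'

The match spans [1:8] → '<<5z6>>'.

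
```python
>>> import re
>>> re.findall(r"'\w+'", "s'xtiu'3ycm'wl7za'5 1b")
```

["'xtiu'", "'wl7za'"]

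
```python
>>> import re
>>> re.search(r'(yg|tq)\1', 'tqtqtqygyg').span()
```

(0, 4)

A backreference is literal: `\1` must see the identical characters the first group matched.
Unlike `match`, `search` isn't anchored — it looks for the pattern anywhere in the string.
The match spans [0:4] → 'tqtq'.
Captured: group 1 = 'tq'.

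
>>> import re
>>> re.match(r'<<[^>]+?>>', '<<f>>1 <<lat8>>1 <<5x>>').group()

`re.match` only tries the pattern at the start of the string.
The match spans [0:5] → '<<f>>'.

'<<f>>'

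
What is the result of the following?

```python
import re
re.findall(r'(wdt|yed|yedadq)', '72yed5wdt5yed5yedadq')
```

['yed', 'wdt', 'yed', 'yed']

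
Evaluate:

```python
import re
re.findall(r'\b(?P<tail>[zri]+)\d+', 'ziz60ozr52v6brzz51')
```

['ziz']

The pattern matches a word boundary (`\b`, zero-width); then one or more of one of [zri] (captured as 'tail'); then one or more of a digit.
Walking the string: at [0:5] match 'ziz60', group 1 = 'ziz'.
`findall` collects group 1 from the one match (1 total).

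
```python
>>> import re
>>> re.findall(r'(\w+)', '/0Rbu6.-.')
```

The pattern matches one or more of a word character (captured).
Walking the string: at [1:6] match '0Rbu6', group 1 = '0Rbu6'.
One capturing group, so `findall` returns just the captured substring from the one match — 1 in all.

['0Rbu6']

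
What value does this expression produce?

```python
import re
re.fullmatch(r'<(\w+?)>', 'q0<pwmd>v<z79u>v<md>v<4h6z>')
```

None

`re.fullmatch` is like wrapping the pattern in `^…$` (in single-line mode).
Here there's no way to consume every character, so the call returns None.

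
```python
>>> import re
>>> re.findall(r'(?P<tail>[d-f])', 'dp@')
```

['d']

Pattern: a character in [d-f] (captured as 'tail').
Walking the string: at [0:1] match 'd', group 1 = 'd'.
With a single group, `findall` returns only what that group captured — 1 item.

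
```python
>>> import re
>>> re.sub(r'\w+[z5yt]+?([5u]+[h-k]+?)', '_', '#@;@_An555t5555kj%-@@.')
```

'#@;@_j%-@@.'

This matches one or more of a word character, then one or more of one of [z5yt] (lazy); then one or more of one of [5u], then one or more of a character in [h-k] (lazy) (captured).
Each match is replaced by '_'.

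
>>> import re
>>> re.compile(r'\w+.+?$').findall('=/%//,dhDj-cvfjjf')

Pattern: one or more of a word character; then one or more of any character (lazy); then anchored at the end.
With no groups in the pattern, `findall` gives back each whole match — 1 here.

['dhDj-cvfjjf']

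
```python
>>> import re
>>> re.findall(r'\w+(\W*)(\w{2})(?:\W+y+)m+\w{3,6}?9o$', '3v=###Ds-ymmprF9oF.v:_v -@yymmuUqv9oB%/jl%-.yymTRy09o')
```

[('%/', 'jl')]

Pattern: one or more of a word character; then zero or more of a non-word character (captured); then exactly 2 of a word character (captured); then one or more of a non-word character, then one or more of the literal 'y' (non-capturing group); then one or more of the literal 'm', then 3 to 6 of a word character (lazy), then the literal '9o'; then anchored at the end.
2 groups means the one result is a tuple of 2 captured strings — 1 here.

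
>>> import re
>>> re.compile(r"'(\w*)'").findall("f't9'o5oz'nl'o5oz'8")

Matches: at [1:5] match "'t9'", group 1 = 't9'; at [9:13] match "'nl'", group 1 = 'nl'.
One capturing group, so `findall` returns just the captured substring from each match — 2 in all.

['t9', 'nl']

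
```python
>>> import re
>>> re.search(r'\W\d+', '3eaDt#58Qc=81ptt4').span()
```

(5, 8)

This matches a non-word character; then one or more of a digit.
The match spans [5:8] → '#58'.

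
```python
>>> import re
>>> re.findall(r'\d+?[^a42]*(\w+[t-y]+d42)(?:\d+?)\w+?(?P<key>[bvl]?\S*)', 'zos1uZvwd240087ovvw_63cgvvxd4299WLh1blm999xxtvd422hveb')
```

This matches one or more of a digit (lazy), then zero or more of any character except [a42]; then one or more of a word character, then one or more of a character in [t-y], then the literal 'd42' (captured); then one or more of a digit (lazy) (non-capturing group); then one or more of a word character (lazy); then optionally one of [bvl], then zero or more of a non-whitespace character (captured as 'key').
2 groups means the one result is a tuple of 2 captured strings — 1 here.

[('240087ovvw_63cgvvxd4299WLh1blm999xxtvd42', 'veb')]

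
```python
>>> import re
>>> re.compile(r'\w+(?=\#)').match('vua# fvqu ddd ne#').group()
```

The lookaround is zero-width — it requires the adjacent text to match without consuming it, so the asserted text isn't part of the match.
`re.match` won't scan ahead — the pattern has to work from the very first character.
The match spans [0:3] → 'vua'.

'vua'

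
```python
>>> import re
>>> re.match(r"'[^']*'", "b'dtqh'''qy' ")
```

None

With `match`, the pattern is implicitly anchored at the beginning.
Here the pattern fails at index 0, so the call returns None.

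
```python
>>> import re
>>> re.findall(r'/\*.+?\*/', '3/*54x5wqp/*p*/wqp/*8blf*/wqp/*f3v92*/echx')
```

['/*54x5wqp/*p*/', '/*8blf*/', '/*f3v92*/']

A `+?`/`*?`/`{m,n}?` starts at its minimum and grows only as far as needed for what follows to match.
Walking the string: at [1:15] → '/*54x5wqp/*p*/'; at [18:26] → '/*8blf*/'; at [29:38] → '/*f3v92*/'.
`findall` yields the raw match text (3 of them) because the pattern has no groups.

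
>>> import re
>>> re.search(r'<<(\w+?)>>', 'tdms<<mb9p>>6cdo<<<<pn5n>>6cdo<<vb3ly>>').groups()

('mb9p',)

The match spans [4:12] → '<<mb9p>>'.
Captured: group 1 = 'mb9p'.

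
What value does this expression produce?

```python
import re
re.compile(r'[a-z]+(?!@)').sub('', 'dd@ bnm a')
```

'd@  '

The negative lookaround is zero-width — it rules out positions where the adjacent text would match, without consuming anything.
Matches: at [0:1] → 'd'; at [4:7] → 'bnm'; at [8:9] → 'a'.
Each match is replaced by ''.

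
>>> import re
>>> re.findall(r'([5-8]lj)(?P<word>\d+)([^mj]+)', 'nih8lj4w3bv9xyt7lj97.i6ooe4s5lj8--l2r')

[('8lj', '4', 'w3bv9xyt7l'), ('5lj', '8', '--l2r')]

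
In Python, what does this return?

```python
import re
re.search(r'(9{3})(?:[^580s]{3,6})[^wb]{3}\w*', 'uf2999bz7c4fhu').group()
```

'999bz7c4fhu'

The match spans [3:14] → '999bz7c4fhu'.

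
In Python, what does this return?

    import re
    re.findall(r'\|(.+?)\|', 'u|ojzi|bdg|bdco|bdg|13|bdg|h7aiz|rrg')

['ojzi', 'bdco', '13', 'h7aiz']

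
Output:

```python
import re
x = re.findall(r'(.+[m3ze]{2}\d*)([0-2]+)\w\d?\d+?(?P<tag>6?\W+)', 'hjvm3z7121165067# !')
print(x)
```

[('hjvm3z7121165', '0', '# !')]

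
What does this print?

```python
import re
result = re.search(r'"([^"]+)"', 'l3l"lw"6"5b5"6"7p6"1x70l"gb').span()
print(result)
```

The match spans [3:7] → '"lw"'.

(3, 7)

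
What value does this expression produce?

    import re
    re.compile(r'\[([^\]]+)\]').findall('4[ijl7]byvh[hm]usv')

['ijl7', 'hm']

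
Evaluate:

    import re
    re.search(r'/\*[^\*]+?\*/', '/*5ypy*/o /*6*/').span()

(0, 8)

`re.search` tries every starting position until one works.
The match spans [0:8] → '/*5ypy*/'.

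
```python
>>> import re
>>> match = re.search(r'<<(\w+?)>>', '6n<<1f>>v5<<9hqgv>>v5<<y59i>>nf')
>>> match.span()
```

`re.search` scans for the first position where the pattern succeeds.
The match spans [2:8] → '<<1f>>'.
Captured: group 1 = '1f'.

(2, 8)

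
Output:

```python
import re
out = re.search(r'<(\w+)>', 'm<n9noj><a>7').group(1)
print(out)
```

n9noj

`search` walks the string left to right and returns the first match it finds.
The match spans [1:8] → '<n9noj>'.
Captured: group 1 = 'n9noj'.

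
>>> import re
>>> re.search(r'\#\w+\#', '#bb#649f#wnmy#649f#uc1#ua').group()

'#bb#'

`re.search` scans for the first position where the pattern succeeds.
The match spans [0:4] → '#bb#'.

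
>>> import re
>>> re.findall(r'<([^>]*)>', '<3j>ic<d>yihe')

Scanning left to right: at [0:4] match '<3j>', group 1 = '3j'; at [6:9] match '<d>', group 1 = 'd'.
`findall` collects group 1 from each match (2 total).

['3j', 'd']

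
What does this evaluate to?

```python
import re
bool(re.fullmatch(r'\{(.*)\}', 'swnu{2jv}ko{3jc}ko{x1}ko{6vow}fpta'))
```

`re.fullmatch` requires the pattern to consume the entire string.
Here there's no way to consume every character, so the call returns None, and `bool(None)` is False.

False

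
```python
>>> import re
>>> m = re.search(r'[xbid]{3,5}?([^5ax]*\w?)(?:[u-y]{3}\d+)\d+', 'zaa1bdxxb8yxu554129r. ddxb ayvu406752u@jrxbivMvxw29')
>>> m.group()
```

'bdxxb8yxu554129'

This matches 3 to 5 of one of [xbid] (lazy); then zero or more of any character except [5ax], then optionally a word character (captured); then exactly 3 of a character in [u-y], then one or more of a digit (non-capturing group); then one or more of a digit.
`search` walks the string left to right and returns the first match it finds.
The match spans [4:19] → 'bdxxb8yxu554129'.
Captured: group 1 = 'b8'.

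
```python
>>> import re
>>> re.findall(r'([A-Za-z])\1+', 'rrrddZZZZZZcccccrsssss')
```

['r', 'd', 'Z', 'c', 's']

`\1` is not a pattern — it's the concrete string captured by group 1, re-applied verbatim.
Walking the string: at [0:3] match 'rrr', group 1 = 'r'; at [3:5] match 'dd', group 1 = 'd'; at [5:11] match 'ZZZZZZ', group 1 = 'Z'; at [11:16] match 'ccccc', group 1 = 'c'; at [17:22] match 'sssss', group 1 = 's'.
Because there's exactly one group, `findall` drops the full match and keeps group 1 from each hit.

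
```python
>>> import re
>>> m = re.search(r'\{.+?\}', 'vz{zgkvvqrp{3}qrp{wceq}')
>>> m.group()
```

The `?` after the quantifier makes it lazy — it takes as little as possible before letting the rest of the pattern try.
The match spans [2:14] → '{zgkvvqrp{3}'.

'{zgkvvqrp{3}'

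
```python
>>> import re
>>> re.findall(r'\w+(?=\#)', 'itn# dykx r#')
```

The positive lookaround only admits positions where the adjacent text matches; those characters stay outside the span.
Matches: at [0:3] → 'itn'; at [10:11] → 'r'.
With no groups in the pattern, `findall` gives back each whole match — 2 here.

['itn', 'r']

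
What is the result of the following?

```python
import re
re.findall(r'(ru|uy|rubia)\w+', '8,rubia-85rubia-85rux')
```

['ru', 'ru', 'ru']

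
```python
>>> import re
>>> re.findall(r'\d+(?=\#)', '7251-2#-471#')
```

['2', '471']

The `(?=…)`/`(?<=…)` assertion just peeks at neighbouring text; it doesn't advance the match position.
Matches: at [5:6] → '2'; at [8:11] → '471'.
No capturing groups, so `findall` returns the 2 full match strings.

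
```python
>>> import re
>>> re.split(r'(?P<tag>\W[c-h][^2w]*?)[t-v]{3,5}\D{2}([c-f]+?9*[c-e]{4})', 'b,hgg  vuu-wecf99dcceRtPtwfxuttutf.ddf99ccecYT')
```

['b', ',hgg  ', 'ecf99dcce', 'RtPtwfxuttutf.ddf99ccecYT']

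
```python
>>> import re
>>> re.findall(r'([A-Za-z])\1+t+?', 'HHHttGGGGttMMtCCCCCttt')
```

A backreference is literal: `\1` must see the identical characters the first group matched.
Matches: at [0:4] match 'HHHt', group 1 = 'H'; at [5:10] match 'GGGGt', group 1 = 'G'; at [11:14] match 'MMt', group 1 = 'M'; at [14:20] match 'CCCCCt', group 1 = 'C'.
With a single group, `findall` returns only what that group captured — 4 items.

['H', 'G', 'M', 'C']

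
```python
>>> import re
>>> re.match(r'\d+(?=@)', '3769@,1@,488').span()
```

(0, 4)

The lookaround is zero-width — it requires the adjacent text to match without consuming it, so the asserted text isn't part of the match.
`match` is anchored at position 0; if the pattern doesn't fit there, it returns None.
The match spans [0:4] → '3769'.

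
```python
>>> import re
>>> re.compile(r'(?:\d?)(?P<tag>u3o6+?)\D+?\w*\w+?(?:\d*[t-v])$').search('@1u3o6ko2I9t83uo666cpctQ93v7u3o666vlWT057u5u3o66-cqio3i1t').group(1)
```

This matches optionally a digit (non-capturing group); then the literal 'u3o', then one or more of the literal '6' (lazy) (captured as 'tag'); then one or more of a non-digit (lazy), then zero or more of a word character, then one or more of a word character (lazy); then zero or more of a digit, then a character in [t-v] (non-capturing group); then anchored at the end.
Unlike `match`, `search` isn't anchored — it looks for the pattern anywhere in the string.
The match spans [42:57] → '5u3o66-cqio3i1t'.
Captured: group 1 = 'u3o66'.

'u3o66'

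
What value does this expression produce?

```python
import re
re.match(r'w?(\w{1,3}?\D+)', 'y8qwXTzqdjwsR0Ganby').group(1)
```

The pattern matches optionally a literal 'w'; then 1 to 3 of a word character (lazy), then one or more of a non-digit (captured).
`re.match` only tries the pattern at the start of the string.
The match spans [0:13] → 'y8qwXTzqdjwsR'.
Captured: group 1 = 'y8qwXTzqdjwsR'.

'y8qwXTzqdjwsR'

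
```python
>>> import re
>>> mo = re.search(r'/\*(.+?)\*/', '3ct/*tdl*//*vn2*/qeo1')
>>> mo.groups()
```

Lazy quantifiers expand one character at a time until the remainder of the pattern can match.
Unlike `match`, `search` isn't anchored — it looks for the pattern anywhere in the string.
The match spans [3:10] → '/*tdl*/'.
Captured: group 1 = 'tdl'.

('tdl',)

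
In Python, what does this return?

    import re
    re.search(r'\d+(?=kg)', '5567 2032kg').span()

Lookahead/lookbehind check context without consuming it, so the matched span excludes the asserted characters.
`re.search` scans for the first position where the pattern succeeds.
The match spans [5:9] → '2032'.

(5, 9)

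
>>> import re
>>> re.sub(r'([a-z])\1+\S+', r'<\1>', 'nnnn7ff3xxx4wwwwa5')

'<n>'

`\1` has to match the exact text group 1 already captured.
Matches: at [0:18] → 'nnnn7ff3xxx4wwwwa5'.
The replacement refers to a captured group, so each match is rewritten using its own captured text.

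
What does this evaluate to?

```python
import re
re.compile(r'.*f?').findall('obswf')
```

['obswf', '']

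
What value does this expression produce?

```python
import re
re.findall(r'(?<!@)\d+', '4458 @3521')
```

Because the assertion is negative and zero-width, positions next to the forbidden text are skipped.
Scanning left to right: at [0:4] → '4458'; at [7:10] → '521'.
Since nothing is captured, `findall` lists the 2 matched substrings directly.

['4458', '521']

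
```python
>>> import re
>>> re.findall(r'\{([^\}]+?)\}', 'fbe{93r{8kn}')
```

['93r{8kn']

Matches: at [3:12] match '{93r{8kn}', group 1 = '93r{8kn'.
`findall` collects group 1 from the one match (1 total).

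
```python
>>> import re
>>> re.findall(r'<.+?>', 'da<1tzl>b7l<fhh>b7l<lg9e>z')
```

['<1tzl>', '<fhh>', '<lg9e>']

`findall` yields the raw match text (3 of them) because the pattern has no groups.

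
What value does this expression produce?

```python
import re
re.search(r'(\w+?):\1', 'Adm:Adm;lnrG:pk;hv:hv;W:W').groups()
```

('Adm',)

`\1` is not a pattern — it's the concrete string captured by group 1, re-applied verbatim.
`search` walks the string left to right and returns the first match it finds.
The match spans [0:7] → 'Adm:Adm'.
Captured: group 1 = 'Adm'.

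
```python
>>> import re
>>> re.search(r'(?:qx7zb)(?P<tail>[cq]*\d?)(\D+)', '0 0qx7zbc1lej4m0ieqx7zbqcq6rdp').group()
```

Pattern: the literal 'qx7', then the literal 'zb' (non-capturing group); then zero or more of one of [cq], then optionally a digit (captured as 'tail'); then one or more of a non-digit (captured).
`re.search` tries every starting position until one works.
The match spans [3:13] → 'qx7zbc1lej'.
Captured: group 1 = 'c1', group 2 = 'lej'.

'qx7zbc1lej'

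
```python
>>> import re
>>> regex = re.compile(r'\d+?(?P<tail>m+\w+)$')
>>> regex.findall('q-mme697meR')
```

['meR']

`findall` collects group 1 from the one match (1 total).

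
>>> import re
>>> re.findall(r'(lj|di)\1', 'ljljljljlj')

['lj', 'lj']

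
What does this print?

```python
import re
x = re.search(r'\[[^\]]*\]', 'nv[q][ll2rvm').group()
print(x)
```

The match spans [2:5] → '[q]'.

[q]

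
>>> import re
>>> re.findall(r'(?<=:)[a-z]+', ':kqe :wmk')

['kqe', 'wmk']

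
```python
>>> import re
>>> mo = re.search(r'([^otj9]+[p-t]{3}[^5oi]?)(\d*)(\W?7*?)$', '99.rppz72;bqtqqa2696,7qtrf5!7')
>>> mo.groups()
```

('6,7qtrf', '5', '!7')

This matches one or more of any character except [otj9], then exactly 3 of a character in [p-t], then optionally any character except [5oi] (captured); then zero or more of a digit (captured); then optionally a non-word character, then zero or more of the literal '7' (lazy) (captured); then anchored at the end.
`search` walks the string left to right and returns the first match it finds.
The match spans [19:29] → '6,7qtrf5!7'.
Captured: group 1 = '6,7qtrf', group 2 = '5', group 3 = '!7'.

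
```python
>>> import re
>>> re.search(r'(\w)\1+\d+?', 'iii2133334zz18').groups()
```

('i',)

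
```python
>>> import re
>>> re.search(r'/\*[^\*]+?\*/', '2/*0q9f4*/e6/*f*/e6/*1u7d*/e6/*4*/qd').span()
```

(1, 10)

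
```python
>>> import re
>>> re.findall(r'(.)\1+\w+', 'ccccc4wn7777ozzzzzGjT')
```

`\1` has to match the exact text group 1 already captured.
`findall` collects group 1 from the one match (1 total).

['c']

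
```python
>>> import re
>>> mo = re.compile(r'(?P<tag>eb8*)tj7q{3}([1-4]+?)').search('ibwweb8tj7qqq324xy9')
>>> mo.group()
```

With the lazy modifier that quantifier settles for the fewest repetitions that let the rest of the pattern succeed (the atoms after it are unaffected and can still be greedy).
The match spans [4:14] → 'eb8tj7qqq3'.

'eb8tj7qqq3'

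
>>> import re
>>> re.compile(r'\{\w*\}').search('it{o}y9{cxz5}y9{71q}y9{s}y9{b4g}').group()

`re.search` scans for the first position where the pattern succeeds.
The match spans [2:5] → '{o}'.

'{o}'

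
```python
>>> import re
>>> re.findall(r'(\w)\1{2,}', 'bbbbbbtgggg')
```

['b', 'g']

After group 1 captures some text, `\1` only succeeds where that same text appears again.
Scanning left to right: at [0:6] match 'bbbbbb', group 1 = 'b'; at [7:11] match 'gggg', group 1 = 'g'.
With a single group, `findall` returns only what that group captured — 2 items.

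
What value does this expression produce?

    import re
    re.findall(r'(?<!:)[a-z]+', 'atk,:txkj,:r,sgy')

['atk', 'xkj', 'sgy']

`(?!…)`/`(?<!…)` only lets a position through if the neighbouring text does NOT match; no characters are consumed.
Walking the string: at [0:3] → 'atk'; at [6:9] → 'xkj'; at [13:16] → 'sgy'.
`findall` yields the raw match text (3 of them) because the pattern has no groups.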